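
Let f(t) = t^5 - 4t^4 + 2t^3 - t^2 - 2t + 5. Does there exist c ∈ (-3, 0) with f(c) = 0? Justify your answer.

f(-3) = -619 and f(0) = 5, which have opposite signs.
Since f is a polynomial it is continuous on [-3, 0].
The Intermediate Value Theorem then guarantees some c ∈ (-3, 0) with f(c) = 0.

Such a root exists.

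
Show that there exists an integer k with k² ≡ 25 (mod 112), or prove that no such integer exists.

Take k = 75. Then 75² = 5625 = 50·112 + 25, so 75² ≡ 25 (mod 112).

k = 75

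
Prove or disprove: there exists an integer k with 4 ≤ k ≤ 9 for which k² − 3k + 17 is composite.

k = 7

At k = 7: 7² − 3·7 + 17 = 45 = 3·15, which is composite.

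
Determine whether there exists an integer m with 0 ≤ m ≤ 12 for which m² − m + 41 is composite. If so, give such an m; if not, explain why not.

There is no such integer m in that range.

The values for m = 0, 1, …, 12 are 41, 41, 43, 47, 53, 61, 71, 83, 97, 113, 131, 151, 173, and each of these is prime.
So no value in the range makes the expression composite.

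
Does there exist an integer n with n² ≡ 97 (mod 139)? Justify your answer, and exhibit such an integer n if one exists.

No, no such integer exists.

Apply Euler's criterion with the prime 139: 97 is a quadratic residue iff 97^69 ≡ 1 (mod 139), and a non-residue iff it is ≡ −1.
Squaring successively (mod 139): 97^2 = 9409 ≡ 96; 97^4 ≡ 96² = 9216 ≡ 42; 97^8 ≡ 42² = 1764 ≡ 96; 97^16 ≡ 96² = 9216 ≡ 42; 97^32 ≡ 42² = 1764 ≡ 96; 97^64 ≡ 96² = 9216 ≡ 42.
Since 69 = 64 + 4 + 1, 97^69 ≡ 42 · 42 · 97; multiplying out mod 139: 42·42 = 1764 ≡ 96, then 96·97 = 9312 ≡ 138. Thus 97^69 ≡ 138 ≡ −1 (mod 139).
By Euler's criterion 97 is a quadratic non-residue mod 139: no n satisfies n² ≡ 97 (mod 139).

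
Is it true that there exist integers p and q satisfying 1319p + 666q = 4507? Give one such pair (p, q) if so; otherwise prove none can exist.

p = 473, q = -930

Since gcd(1319, 666) = 1, every integer is an integer combination of 1319 and 666.
Dividing repeatedly: 1319 = 1·666 + 653, 666 = 1·653 + 13, 653 = 50·13 + 3, 13 = 4·3 + 1, 3 = 3·1 + 0.
Working back up the chain: 1 = 13 − 4·3 = 13 − 4·(653 − 50·13) = −4·653 + 201·13 = −4·653 + 201·(666 − 1·653) = 201·666 − 205·653 = 201·666 − 205·(1319 − 1·666) = −205·1319 + 406·666. So 1319·(-205) + 666·406 = 1.
Scaling by 4507 gives the particular solution (p, q) = (-923935, 1829842).
Adding 1388·666 to p and subtracting 1388·1319 from q gives the tidier solution (473, -930).
Check: 1319·473 + 666·(-930) = 623887 − 619380 = 4507. ✓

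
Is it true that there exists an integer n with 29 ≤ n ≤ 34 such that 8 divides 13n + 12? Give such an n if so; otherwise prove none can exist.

At n = 29, 13·29 + 12 = 389 ≡ 5 (mod 8), and each step in n adds 13 ≡ 5 (mod 8), giving residues 5, 2, 7, 4, 1, 6 for n = 29, 30, …, 34.
The residue 0 does not occur, so no n in [29, 34] makes 13n + 12 a multiple of 8.

No, no such integer n in that range exists.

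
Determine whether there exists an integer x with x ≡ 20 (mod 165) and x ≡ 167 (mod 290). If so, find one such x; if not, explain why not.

There is no such integer.

Both moduli are multiples of 5 = gcd(165, 290), so any solution would satisfy x ≡ 20 and x ≡ 167 modulo 5 simultaneously.
But 20 mod 5 = 0 while 167 mod 5 = 2, a contradiction.
So no integer satisfies both congruences.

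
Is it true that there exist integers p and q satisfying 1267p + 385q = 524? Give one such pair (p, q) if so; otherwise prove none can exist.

There are no such integers.

Both 1267 and 385 are divisible by gcd(1267, 385) = 7, hence so is any combination 1267p + 385q.
But 524 = 7·74 + 6, so 7 ∤ 524.
Hence no integers p, q satisfy the equation.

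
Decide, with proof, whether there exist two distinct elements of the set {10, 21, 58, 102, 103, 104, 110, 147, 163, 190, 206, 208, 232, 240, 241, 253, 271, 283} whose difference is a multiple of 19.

Two integers differ by a multiple of 19 exactly when they have the same residue mod 19. The residues are 10↦10, 21↦2, 58↦1, 102↦7, 103↦8, 104↦9, 110↦15, 147↦14, 163↦11, 190↦0, 206↦16, 208↦18, 232↦4, 240↦12, 241↦13, 253↦6, 271↦5, 283↦17.
All 18 residues are distinct, so no two elements differ by a multiple of 19.

No such pair exists.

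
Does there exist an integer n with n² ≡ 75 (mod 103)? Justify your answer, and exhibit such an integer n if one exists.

Apply Euler's criterion with the prime 103: 75 is a quadratic residue iff 75^51 ≡ 1 (mod 103), and a non-residue iff it is ≡ −1.
Squaring successively (mod 103): 75^2 = 5625 ≡ 63; 75^4 ≡ 63² = 3969 ≡ 55; 75^8 ≡ 55² = 3025 ≡ 38; 75^16 ≡ 38² = 1444 ≡ 2; 75^32 ≡ 2² = 4 ≡ 4.
Since 51 = 32 + 16 + 2 + 1, 75^51 ≡ 4 · 2 · 63 · 75; multiplying out mod 103: 4·2 = 8 ≡ 8, then 8·63 = 504 ≡ 92, then 92·75 = 6900 ≡ 102. Thus 75^51 ≡ 102 ≡ −1 (mod 103).
By Euler's criterion 75 is a quadratic non-residue mod 103: no n satisfies n² ≡ 75 (mod 103).

No, no such integer exists.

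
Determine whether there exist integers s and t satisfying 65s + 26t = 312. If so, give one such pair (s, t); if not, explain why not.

s = 0, t = 12

gcd(65, 26) = 13, and 13 divides 312, so integer solutions exist.
Dividing through by 13 reduces the equation to 5s + 2t = 24.
Euclidean algorithm: 5 = 2·2 + 1, 2 = 2·1 + 0.
Back-substituting, 1 = 5 − 2·2; that is, 5·1 + 2·(-2) = 1.
Scaling by 24 gives the particular solution (s, t) = (24, -48).
Shifting by a multiple of (2, −5) keeps it a solution: s = 24 − 12·2 = 0, t = -48 + 12·5 = 12.
Indeed 65·0 + 26·12 = 0 + 312 = 312.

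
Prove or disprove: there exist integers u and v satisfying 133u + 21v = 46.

No, no such integers exist.

gcd(133, 21) = 7, so every integer of the form 133u + 21v is a multiple of 7.
However 46 leaves remainder 4 on division by 7.
So the equation is unsolvable over ℤ.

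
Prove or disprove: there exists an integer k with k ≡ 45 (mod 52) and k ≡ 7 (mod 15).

k = 97

Since 52 and 15 share no common factor, CRT says the pair of congruences has a solution (unique mod 780).
Write k = 45 + 52t and require 45 + 52t ≡ 7 (mod 15), i.e. 52t ≡ 7 (mod 15).
52 ≡ 7 (mod 15), so this reads 7t ≡ 7 (mod 15). Note 7·13 = 91 ≡ 1 (mod 15) (as 91 − 1 = 6·15), so 7⁻¹ ≡ 13.
Therefore t ≡ 13·7 = 91 ≡ 1 (mod 15).
Taking t = 1 gives k = 45 + 52·1 = 97.
Verify: 97 = 1·52 + 45 and 97 = 6·15 + 7. ✓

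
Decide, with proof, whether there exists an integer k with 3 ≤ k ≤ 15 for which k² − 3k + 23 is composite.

At k = 5: 5² − 3·5 + 23 = 33 = 3·11, which is composite.

k = 5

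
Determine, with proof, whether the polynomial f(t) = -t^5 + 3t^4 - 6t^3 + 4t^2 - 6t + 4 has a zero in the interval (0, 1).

Yes, f has a root in the interval.

f(0) = 4 and f(1) = -2, which have opposite signs.
f is continuous everywhere (it is a polynomial), in particular on [0, 1].
By the Intermediate Value Theorem, f takes the value 0 somewhere in the open interval.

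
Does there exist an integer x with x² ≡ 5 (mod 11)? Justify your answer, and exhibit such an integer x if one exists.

x = 7 works: 7² = 49, and 49 − 5 = 44 = 4·11.

x = 7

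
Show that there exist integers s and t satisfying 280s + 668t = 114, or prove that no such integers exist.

No, no such integers exist.

Both 280 and 668 are divisible by gcd(280, 668) = 4, hence so is any combination 280s + 668t.
But 114 = 4·28 + 2, so 4 ∤ 114.
So the equation is unsolvable over ℤ.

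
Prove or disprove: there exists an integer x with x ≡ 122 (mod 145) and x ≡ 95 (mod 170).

Both moduli are multiples of 5 = gcd(145, 170), so any solution would satisfy x ≡ 122 and x ≡ 95 modulo 5 simultaneously.
These are incompatible: 122 − 95 = 27 is not divisible by 5.
Hence the system has no solution.

There is no such integer.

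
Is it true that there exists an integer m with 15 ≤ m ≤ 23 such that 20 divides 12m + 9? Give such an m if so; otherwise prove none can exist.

For m = 15, 16, …, 23 the values of 12m + 9 modulo 20 are 9, 1, 13, 5, 17, 9, 1, 13, 5 respectively.
None is 0, so 20 never divides 12m + 9 on this range.

No, no such integer m in that range exists.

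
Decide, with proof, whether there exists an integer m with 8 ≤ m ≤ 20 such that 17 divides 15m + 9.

m = 13

Try m = 13: 15·13 + 9 = 204 = 12·17, which is divisible by 17.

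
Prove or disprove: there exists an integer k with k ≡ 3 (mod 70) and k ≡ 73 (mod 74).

k = 73

Here gcd(70, 74) = 2, and both 3 and 73 leave remainder 1 mod 2, so the system is consistent.
List candidates k ≡ 3 (mod 70): 3, 73. Modulo 74 these are 3, 73; 73 gives 73 as required.
Check: 73 mod 70 = 3, 73 mod 74 = 73. ✓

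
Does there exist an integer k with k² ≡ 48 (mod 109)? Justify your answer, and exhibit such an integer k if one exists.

k = 22

k = 22 works: 22² = 484, and 484 − 48 = 436 = 4·109.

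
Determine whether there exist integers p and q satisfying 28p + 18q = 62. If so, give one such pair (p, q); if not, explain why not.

Since gcd(28, 18) = 2 and 62 = 2·31, Bézout's identity guarantees a solution.
Dividing through by 2 reduces the equation to 14p + 9q = 31.
Run the Euclidean algorithm on 14 and 9: 14 = 1·9 + 5, 9 = 1·5 + 4, 5 = 1·4 + 1, 4 = 4·1 + 0.
Unwinding: 1 = 5 − 1·4 = 5 − (9 − 1·5) = −9 + 2·5 = −9 + 2·(14 − 1·9) = 2·14 − 3·9, i.e. 14·2 + 9·(-3) = 1.
Scaling by 31 gives the particular solution (p, q) = (62, -93).
The general solution is p = 62 + 9k, q = -93 − 14k; taking k = -6 gives the smaller pair p = 8, q = -9.
Indeed 28·8 + 18·(-9) = 224 − 162 = 62.

p = 8, q = -9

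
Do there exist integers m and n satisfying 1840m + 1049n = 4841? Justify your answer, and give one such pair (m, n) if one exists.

m = 522, n = -911

1840 and 1049 are coprime, so 1840m + 1049n ranges over all of ℤ.
Dividing repeatedly: 1840 = 1·1049 + 791, 1049 = 1·791 + 258, 791 = 3·258 + 17, 258 = 15·17 + 3, 17 = 5·3 + 2, 3 = 1·2 + 1, 2 = 2·1 + 0.
Back-substituting, 1 = 3 − 1·2 = 3 − (17 − 5·3) = −17 + 6·3 = −17 + 6·(258 − 15·17) = 6·258 − 91·17 = 6·258 − 91·(791 − 3·258) = −91·791 + 279·258 = −91·791 + 279·(1049 − 1·791) = 279·1049 − 370·791 = 279·1049 − 370·(1840 − 1·1049) = −370·1840 + 649·1049; that is, 1840·(-370) + 1049·649 = 1.
Times 4841: 1840·(-1791170) + 1049·3141809 = 4841, so (-1791170, 3141809) solves it.
Shifting by a multiple of (1049, −1840) keeps it a solution: m = -1791170 + 1708·1049 = 522, n = 3141809 − 1708·1840 = -911.
Indeed 1840·522 + 1049·(-911) = 960480 − 955639 = 4841.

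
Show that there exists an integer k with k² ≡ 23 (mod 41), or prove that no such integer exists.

k = 33

Take k = 33. Then 33² = 1089 = 26·41 + 23, so 33² ≡ 23 (mod 41).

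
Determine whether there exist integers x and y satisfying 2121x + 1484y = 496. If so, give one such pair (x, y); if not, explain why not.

Both 2121 and 1484 are divisible by gcd(2121, 1484) = 7, hence so is any combination 2121x + 1484y.
But 496 is not a multiple of 7 (it leaves remainder 6).
Therefore 2121x + 1484y = 496 has no solution in integers.

No, no such integers exist.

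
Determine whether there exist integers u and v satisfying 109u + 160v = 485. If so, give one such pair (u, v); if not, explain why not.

Since gcd(109, 160) = 1, every integer is an integer combination of 109 and 160.
Run the Euclidean algorithm on 160 and 109: 160 = 1·109 + 51, 109 = 2·51 + 7, 51 = 7·7 + 2, 7 = 3·2 + 1, 2 = 2·1 + 0.
Unwinding: 1 = 7 − 3·2 = 7 − 3·(51 − 7·7) = −3·51 + 22·7 = −3·51 + 22·(109 − 2·51) = 22·109 − 47·51 = 22·109 − 47·(160 − 1·109) = −47·160 + 69·109, i.e. 109·69 + 160·(-47) = 1.
Scaling by 485 gives the particular solution (u, v) = (33465, -22795).
Subtracting 209·160 from u and adding 209·109 to v gives the tidier solution (25, -14).
Indeed 109·25 + 160·(-14) = 2725 − 2240 = 485.

u = 25, v = -14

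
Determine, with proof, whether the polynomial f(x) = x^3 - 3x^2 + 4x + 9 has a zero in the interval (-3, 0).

f(-3) = -57 and f(0) = 9, which have opposite signs.
f is continuous everywhere (it is a polynomial), in particular on [-3, 0].
By the Intermediate Value Theorem f must vanish at some point of (-3, 0).

Yes, f has a root in the interval.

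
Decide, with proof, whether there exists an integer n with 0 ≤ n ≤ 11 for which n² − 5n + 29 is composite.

n = 11

At n = 11: 11² − 5·11 + 29 = 95 = 5·19, which is composite.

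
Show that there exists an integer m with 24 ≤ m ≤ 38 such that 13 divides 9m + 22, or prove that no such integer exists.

Try m = 25: 9·25 + 22 = 247 = 19·13, which is divisible by 13.

m = 25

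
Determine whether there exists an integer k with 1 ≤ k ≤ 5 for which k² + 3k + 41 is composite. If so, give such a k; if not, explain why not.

k = 5

At k = 5: 5² + 3·5 + 41 = 81 = 3·27, which is composite.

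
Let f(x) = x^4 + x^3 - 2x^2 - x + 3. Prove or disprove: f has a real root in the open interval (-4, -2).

f(-4) = 167 and f(-2) = 5, both positive, so a sign-change argument is unavailable; we show f keeps this sign on the whole interval.
Shift to the endpoint -2: with x = -2 − u (0 < u < 2), one computes f(-2 − u) = u^4 + 7u^3 + 16u^2 + 13u + 5.
The nonzero coefficients here are all positive, so for u > 0 every term is positive (or zero), and the constant term 5 is strictly positive.
So f is strictly positive on (-4, -2); no root exists in the interval.

f has no root in that interval.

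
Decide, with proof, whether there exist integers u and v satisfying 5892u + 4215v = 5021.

Both 5892 and 4215 are divisible by gcd(5892, 4215) = 3, hence so is any combination 5892u + 4215v.
However 5021 leaves remainder 2 on division by 3.
Therefore 5892u + 4215v = 5021 has no solution in integers.

No such integers exist.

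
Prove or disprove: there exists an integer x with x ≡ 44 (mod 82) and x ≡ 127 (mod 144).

There is no such integer.

Reduce both congruences modulo 2, which divides 82 and 144: they say x ≡ 44 (mod 2) and x ≡ 127 (mod 2).
But 44 mod 2 = 0 while 127 mod 2 = 1, a contradiction.
Therefore no such x exists.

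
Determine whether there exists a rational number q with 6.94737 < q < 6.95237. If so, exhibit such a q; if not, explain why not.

q = 139/20

Look for a denominator N such that an integer falls strictly between N·6.94737 and N·6.95237. N = 20 works: 20·6.94737 = 138.94740 < 139 < 139.04740 = 20·6.95237.
Hence 139/20 is a rational number with 6.94737 < 139/20 < 6.95237.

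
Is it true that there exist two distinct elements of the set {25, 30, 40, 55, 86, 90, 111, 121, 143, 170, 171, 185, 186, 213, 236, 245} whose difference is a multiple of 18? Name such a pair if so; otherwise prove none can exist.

No such pair exists.

Two integers differ by a multiple of 18 exactly when they have the same residue mod 18. The residues are 25↦7, 30↦12, 40↦4, 55↦1, 86↦14, 90↦0, 111↦3, 121↦13, 143↦17, 170↦8, 171↦9, 185↦5, 186↦6, 213↦15, 236↦2, 245↦11.
All 16 residues are distinct, so no two elements differ by a multiple of 18.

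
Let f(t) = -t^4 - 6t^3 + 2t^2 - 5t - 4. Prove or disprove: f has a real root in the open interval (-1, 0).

f(-1) = 8 and f(0) = -4, which have opposite signs.
Since f is a polynomial it is continuous on [-1, 0].
By the Intermediate Value Theorem, f takes the value 0 somewhere in the open interval.

Yes, f has a root in the interval.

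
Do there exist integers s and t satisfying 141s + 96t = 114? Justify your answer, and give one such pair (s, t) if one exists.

s = 26, t = -37

Every value of 141s + 96t is a multiple of gcd(141, 96) = 3; since 3 ∣ 114, solutions exist.
Dividing through by 3 reduces the equation to 47s + 32t = 38.
Euclidean algorithm: 47 = 1·32 + 15, 32 = 2·15 + 2, 15 = 7·2 + 1, 2 = 2·1 + 0.
Working back up the chain: 1 = 15 − 7·2 = 15 − 7·(32 − 2·15) = −7·32 + 15·15 = −7·32 + 15·(47 − 1·32) = 15·47 − 22·32. So 47·15 + 32·(-22) = 1.
Multiplying through by 38: s = 15·38 = 570, t = (-22)·38 = -836 is a solution.
The general solution is s = 570 + 32k, t = -836 − 47k; taking k = -17 gives the smaller pair s = 26, t = -37.
Check: 141·26 + 96·(-37) = 3666 − 3552 = 114. ✓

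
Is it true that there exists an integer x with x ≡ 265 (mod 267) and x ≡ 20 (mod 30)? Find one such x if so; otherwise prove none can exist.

There is no such integer.

Reduce both congruences modulo 3, which divides 267 and 30: they say x ≡ 265 (mod 3) and x ≡ 20 (mod 3).
However 265 ≡ 1 and 20 ≡ 2 (mod 3), and 1 ≠ 2.
So no integer satisfies both congruences.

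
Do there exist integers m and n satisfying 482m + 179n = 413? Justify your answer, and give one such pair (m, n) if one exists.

Since gcd(482, 179) = 1, every integer is an integer combination of 482 and 179.
Euclidean algorithm: 482 = 2·179 + 124, 179 = 1·124 + 55, 124 = 2·55 + 14, 55 = 3·14 + 13, 14 = 1·13 + 1, 13 = 13·1 + 0.
Working back up the chain: 1 = 14 − 1·13 = 14 − (55 − 3·14) = −55 + 4·14 = −55 + 4·(124 − 2·55) = 4·124 − 9·55 = 4·124 − 9·(179 − 1·124) = −9·179 + 13·124 = −9·179 + 13·(482 − 2·179) = 13·482 − 35·179. So 482·13 + 179·(-35) = 1.
Times 413: 482·5369 + 179·(-14455) = 413, so (5369, -14455) solves it.
The general solution is m = 5369 + 179k, n = -14455 − 482k; taking k = -29 gives the smaller pair m = 178, n = -477.
Check: 482·178 + 179·(-477) = 85796 − 85383 = 413. ✓

m = 178, n = -477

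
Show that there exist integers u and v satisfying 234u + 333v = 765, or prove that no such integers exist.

u = 36, v = -23

gcd(234, 333) = 9, and 9 divides 765, so integer solutions exist.
Dividing through by 9 reduces the equation to 26u + 37v = 85.
Run the Euclidean algorithm on 37 and 26: 37 = 1·26 + 11, 26 = 2·11 + 4, 11 = 2·4 + 3, 4 = 1·3 + 1, 3 = 3·1 + 0.
Back-substituting, 1 = 4 − 1·3 = 4 − (11 − 2·4) = −11 + 3·4 = −11 + 3·(26 − 2·11) = 3·26 − 7·11 = 3·26 − 7·(37 − 1·26) = −7·37 + 10·26; that is, 26·10 + 37·(-7) = 1.
Times 85: 26·850 + 37·(-595) = 85, so (850, -595) solves it.
Subtracting 22·37 from u and adding 22·26 to v gives the tidier solution (36, -23).
Indeed 234·36 + 333·(-23) = 8424 − 7659 = 765.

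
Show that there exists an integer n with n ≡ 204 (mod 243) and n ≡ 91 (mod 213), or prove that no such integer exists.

No, no such integer exists.

gcd(243, 213) = 3. If n ≡ 204 (mod 243) and n ≡ 91 (mod 213), then n ≡ 204 (mod 3) and n ≡ 91 (mod 3).
These are incompatible: 204 − 91 = 113 is not divisible by 3.
Hence the system has no solution.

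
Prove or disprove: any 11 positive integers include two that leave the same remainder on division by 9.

Partition the integers by their residue mod 9; there are 9 classes.
Since 11 > 9, two of the 11 integers must share a residue class by the pigeonhole principle; call them a and b.
So a and b have equal remainders mod 9, which is exactly what was to be shown.

Yes.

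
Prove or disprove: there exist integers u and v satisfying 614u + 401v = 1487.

614 and 401 are coprime, so 614u + 401v ranges over all of ℤ.
Dividing repeatedly: 614 = 1·401 + 213, 401 = 1·213 + 188, 213 = 1·188 + 25, 188 = 7·25 + 13, 25 = 1·13 + 12, 13 = 1·12 + 1, 12 = 12·1 + 0.
Back-substituting, 1 = 13 − 1·12 = 13 − (25 − 1·13) = −25 + 2·13 = −25 + 2·(188 − 7·25) = 2·188 − 15·25 = 2·188 − 15·(213 − 1·188) = −15·213 + 17·188 = −15·213 + 17·(401 − 1·213) = 17·401 − 32·213 = 17·401 − 32·(614 − 1·401) = −32·614 + 49·401; that is, 614·(-32) + 401·49 = 1.
Times 1487: 614·(-47584) + 401·72863 = 1487, so (-47584, 72863) solves it.
Shifting by a multiple of (401, −614) keeps it a solution: u = -47584 + 119·401 = 135, v = 72863 − 119·614 = -203.
Indeed 614·135 + 401·(-203) = 82890 − 81403 = 1487.

u = 135, v = -203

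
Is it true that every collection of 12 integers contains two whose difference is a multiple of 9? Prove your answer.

There are exactly 9 possible remainders on division by 9.
Placing 12 integers into 9 classes, some class receives at least two — say a and b.
Equal remainders mean a − b ≡ 0 (mod 9), so 9 divides their difference.

True.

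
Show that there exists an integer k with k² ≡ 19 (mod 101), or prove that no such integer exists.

k = 76

k = 76 works: 76² = 5776, and 5776 − 19 = 5757 = 57·101.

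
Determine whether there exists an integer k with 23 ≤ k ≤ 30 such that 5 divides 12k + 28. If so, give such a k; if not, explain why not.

k = 26

Scanning upward from k = 23 gives 304, 316, 328, none divisible by 5. k = 26 works, since 12·26 + 28 = 340 = 68·5.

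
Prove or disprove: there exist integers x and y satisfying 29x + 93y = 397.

x = 65, y = -16

29 and 93 are coprime, so 29x + 93y ranges over all of ℤ.
Euclidean algorithm: 93 = 3·29 + 6, 29 = 4·6 + 5, 6 = 1·5 + 1, 5 = 5·1 + 0.
Unwinding: 1 = 6 − 1·5 = 6 − (29 − 4·6) = −29 + 5·6 = −29 + 5·(93 − 3·29) = 5·93 − 16·29, i.e. 29·(-16) + 93·5 = 1.
Multiplying through by 397: x = (-16)·397 = -6352, y = 5·397 = 1985 is a solution.
Adding 69·93 to x and subtracting 69·29 from y gives the tidier solution (65, -16).
Check: 29·65 + 93·(-16) = 1885 − 1488 = 397. ✓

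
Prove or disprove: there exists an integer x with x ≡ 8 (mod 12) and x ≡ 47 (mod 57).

The moduli are not coprime: gcd(12, 57) = 3. Compatibility requires 3 ∣ (47 − 8) = 39, which holds, so solutions exist.
Put x = 8 + 12t, so we need 12t ≡ 39 (mod 57), equivalently (divide by 3) 4t ≡ 13 (mod 19).
Note 4·5 = 20 ≡ 1 (mod 19) (as 20 − 1 = 1·19), so 4⁻¹ ≡ 5.
Therefore t ≡ 5·13 = 65 ≡ 8 (mod 19).
Then x = 8 + 12·8 = 104.
Indeed 104 ≡ 8 (mod 12) and 104 ≡ 47 (mod 57).

x = 104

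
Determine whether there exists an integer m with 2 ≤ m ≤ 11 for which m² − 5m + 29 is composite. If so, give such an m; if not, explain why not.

At m = 9: 9² − 5·9 + 29 = 65 = 5·13, which is composite.

m = 9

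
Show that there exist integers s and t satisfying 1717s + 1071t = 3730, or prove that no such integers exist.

gcd(1717, 1071) = 17, so every integer of the form 1717s + 1071t is a multiple of 17.
But 3730 = 17·219 + 7, so 17 ∤ 3730.
Therefore 1717s + 1071t = 3730 has no solution in integers.

No such integers exist.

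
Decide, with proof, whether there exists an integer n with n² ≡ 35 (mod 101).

There is no such integer.

Apply Euler's criterion with the prime 101: 35 is a quadratic residue iff 35^50 ≡ 1 (mod 101), and a non-residue iff it is ≡ −1.
Repeated squaring mod 101: 35^2 = 1225 ≡ 13; 35^4 ≡ 13² = 169 ≡ 68; 35^8 ≡ 68² = 4624 ≡ 79; 35^16 ≡ 79² = 6241 ≡ 80; 35^32 ≡ 80² = 6400 ≡ 37.
Since 50 = 32 + 16 + 2, 35^50 ≡ 37 · 80 · 13; multiplying out mod 101: 37·80 = 2960 ≡ 31, then 31·13 = 403 ≡ 100. Thus 35^50 ≡ 100 ≡ −1 (mod 101).
By Euler's criterion 35 is a quadratic non-residue mod 101: no n satisfies n² ≡ 35 (mod 101).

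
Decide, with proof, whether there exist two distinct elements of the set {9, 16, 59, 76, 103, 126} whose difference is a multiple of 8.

There is no such pair.

Reduce each element modulo 8: 9↦1, 16↦0, 59↦3, 76↦4, 103↦7, 126↦6.
No residue repeats among the 6 elements, so no pair has difference ≡ 0 (mod 8).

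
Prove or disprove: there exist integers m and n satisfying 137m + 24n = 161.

137 and 24 are coprime, so 137m + 24n ranges over all of ℤ.
Run the Euclidean algorithm on 137 and 24: 137 = 5·24 + 17, 24 = 1·17 + 7, 17 = 2·7 + 3, 7 = 2·3 + 1, 3 = 3·1 + 0.
Working back up the chain: 1 = 7 − 2·3 = 7 − 2·(17 − 2·7) = −2·17 + 5·7 = −2·17 + 5·(24 − 1·17) = 5·24 − 7·17 = 5·24 − 7·(137 − 5·24) = −7·137 + 40·24. So 137·(-7) + 24·40 = 1.
Scaling by 161 gives the particular solution (m, n) = (-1127, 6440).
The general solution is m = -1127 + 24k, n = 6440 − 137k; taking k = 47 gives the smaller pair m = 1, n = 1.
Check: 137·1 + 24·1 = 137 + 24 = 161. ✓

m = 1, n = 1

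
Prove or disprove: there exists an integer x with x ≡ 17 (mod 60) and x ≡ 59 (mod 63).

The moduli are not coprime: gcd(60, 63) = 3. Compatibility requires 3 ∣ (59 − 17) = 42, which holds, so solutions exist.
Step through x = 17, 17 + 60, 17 + 2·60, …: the values 17, 77, 137, 197, 257, 317, 377, 437 reduce mod 63 to 17, 14, 11, 8, 5, 2, 62, 59. The value 437 hits 59.
Check: 437 mod 60 = 17, 437 mod 63 = 59. ✓

x = 437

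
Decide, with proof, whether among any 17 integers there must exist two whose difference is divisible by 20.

No; for instance {73, 74, 75, 76, 77, 78, 79, 80, 81, 82, 83, 84, 85, 86, 87, 88, 89} is a counterexample.

Try 17 consecutive integers, 73, 74, …, 89. Their remainders mod 20 are 13, 14, 15, 16, 17, 18, 19, 0, 1, 2, 3, 4, 5, 6, 7, 8, 9 — pairwise different, as any 17 ≤ 20 consecutive integers have distinct residues.
No two share a residue, so no pair has difference divisible by 20; the claim fails for this set.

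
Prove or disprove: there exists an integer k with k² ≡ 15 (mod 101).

101 is prime, so by Euler's criterion 15 is a square mod 101 iff 15^((101−1)/2) = 15^50 ≡ 1 (mod 101).
Squaring successively (mod 101): 15^2 = 225 ≡ 23; 15^4 ≡ 23² = 529 ≡ 24; 15^8 ≡ 24² = 576 ≡ 71; 15^16 ≡ 71² = 5041 ≡ 92; 15^32 ≡ 92² = 8464 ≡ 81.
Since 50 = 32 + 16 + 2, 15^50 ≡ 81 · 92 · 23; multiplying out mod 101: 81·92 = 7452 ≡ 79, then 79·23 = 1817 ≡ 100. Thus 15^50 ≡ 100 ≡ −1 (mod 101).
By Euler's criterion 15 is a quadratic non-residue mod 101: no k satisfies k² ≡ 15 (mod 101).

No, no such integer exists.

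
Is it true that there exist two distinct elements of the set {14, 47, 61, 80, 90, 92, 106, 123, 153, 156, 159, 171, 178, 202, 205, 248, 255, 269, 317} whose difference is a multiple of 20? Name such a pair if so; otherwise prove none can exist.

Two integers differ by a multiple of 20 exactly when they have the same residue mod 20. The residues are 14↦14, 47↦7, 61↦1, 80↦0, 90↦10, 92↦12, 106↦6, 123↦3, 153↦13, 156↦16, 159↦19, 171↦11, 178↦18, 202↦2, 205↦5, 248↦8, 255↦15, 269↦9, 317↦17.
These 19 residues are pairwise different, hence no difference of two elements is divisible by 20.

There is no such pair.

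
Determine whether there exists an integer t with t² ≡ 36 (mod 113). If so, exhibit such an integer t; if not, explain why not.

Take t = 107. Then 107² = 11449 = 101·113 + 36, so 107² ≡ 36 (mod 113).

t = 107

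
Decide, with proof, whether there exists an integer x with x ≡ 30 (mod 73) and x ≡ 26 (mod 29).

x = 1563

Since 73 and 29 share no common factor, CRT says the pair of congruences has a solution (unique mod 2117).
Write x = 30 + 73t and require 30 + 73t ≡ 26 (mod 29), i.e. 73t ≡ 25 (mod 29).
73 ≡ 15 (mod 29), so this reads 15t ≡ 25 (mod 29). To invert 15 modulo 29: 29 = 1·15 + 14, 15 = 1·14 + 1, 14 = 14·1 + 0, and unwinding, 1 = 15 − 1·14 = 15 − (29 − 1·15) = −29 + 2·15. Thus 15⁻¹ ≡ 2 (mod 29).
Multiplying by 2: t ≡ 2·25 = 50 ≡ 21 (mod 29).
With t = 21: x = 30 + 73·21 = 1563.
Verify: 1563 = 21·73 + 30 and 1563 = 53·29 + 26. ✓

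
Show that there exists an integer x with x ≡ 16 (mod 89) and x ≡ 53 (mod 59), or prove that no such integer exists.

x = 1351

Since 89 and 59 share no common factor, CRT says the pair of congruences has a solution (unique mod 5251).
Any solution of the first congruence is x = 16 + 89t; substituting into the second, 89t ≡ 53 − 16 ≡ 37 (mod 59).
89 ≡ 30 (mod 59), so this reads 30t ≡ 37 (mod 59). To invert 30 modulo 59: 59 = 1·30 + 29, 30 = 1·29 + 1, 29 = 29·1 + 0, and unwinding, 1 = 30 − 1·29 = 30 − (59 − 1·30) = −59 + 2·30. Thus 30⁻¹ ≡ 2 (mod 59).
Multiplying by 2: t ≡ 2·37 = 74 ≡ 15 (mod 59).
Taking t = 15 gives x = 16 + 89·15 = 1351.
Verify: 1351 = 15·89 + 16 and 1351 = 22·59 + 53. ✓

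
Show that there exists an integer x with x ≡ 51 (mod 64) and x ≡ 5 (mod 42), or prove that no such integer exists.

Here gcd(64, 42) = 2, and both 51 and 5 leave remainder 1 mod 2, so the system is consistent.
Write x = 51 + 64t. Then 64t ≡ 5 − 51 ≡ 38 (mod 42); dividing through by 2 gives 32t ≡ 19 (mod 21).
32 ≡ 11 (mod 21), so this reads 11t ≡ 19 (mod 21). Invert 11 mod 21 by the Euclidean algorithm: 21 = 1·11 + 10, 11 = 1·10 + 1, 10 = 10·1 + 0; back-substituting, 1 = 11 − 1·10 = 11 − (21 − 1·11) = −21 + 2·11. Hence 11·2 ≡ 1, so 11⁻¹ ≡ 2 (mod 21).
Therefore t ≡ 2·19 = 38 ≡ 17 (mod 21).
Then x = 51 + 64·17 = 1139.
Check: 1139 mod 64 = 51, 1139 mod 42 = 5. ✓

x = 1139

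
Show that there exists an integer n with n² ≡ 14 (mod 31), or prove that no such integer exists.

n = 13

Take n = 13. Then 13² = 169 = 5·31 + 14, so 13² ≡ 14 (mod 31).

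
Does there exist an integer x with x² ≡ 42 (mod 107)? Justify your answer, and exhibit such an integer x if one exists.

x = 91

Take x = 91. Then 91² = 8281 = 77·107 + 42, so 91² ≡ 42 (mod 107).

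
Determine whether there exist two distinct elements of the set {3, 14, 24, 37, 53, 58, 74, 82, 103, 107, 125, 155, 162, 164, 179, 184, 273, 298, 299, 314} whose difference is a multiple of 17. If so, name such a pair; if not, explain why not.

3 and 37 are such a pair.

Reduce each element mod 17: 3↦3, 14↦14, 24↦7, 37↦3, 53↦2, 58↦7, 74↦6, 82↦14, 103↦1, 107↦5, 125↦6, 155↦2, 162↦9, 164↦11, 179↦9, 184↦14, 273↦1, 298↦9, 299↦10, 314↦8. The residue 3 repeats (at 3 and 37), and 37 − 3 = 34 = 2·17.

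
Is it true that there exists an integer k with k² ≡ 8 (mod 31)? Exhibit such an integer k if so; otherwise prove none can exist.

k = 16

k = 16 works: 16² = 256, and 256 − 8 = 248 = 8·31.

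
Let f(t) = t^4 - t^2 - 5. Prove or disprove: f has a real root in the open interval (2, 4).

The endpoint values f(2) = 7 and f(4) = 235 are both positive. Claim: f(t) > 0 for every t in (2, 4).
Shift to the endpoint 2: with t = 2 + u (0 < u < 2), one computes f(2 + u) = u^4 + 8u^3 + 23u^2 + 28u + 7.
All 5 nonzero coefficients of this polynomial in u are positive; hence for u > 0 the value is a sum of positive terms (the constant 7 among them).
So f is strictly positive on (2, 4); no root exists in the interval.

No.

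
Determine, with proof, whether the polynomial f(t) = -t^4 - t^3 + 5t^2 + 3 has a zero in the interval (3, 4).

The endpoint values f(3) = -60 and f(4) = -237 are both negative. Claim: f(t) < 0 for every t in (3, 4).
Shift to the endpoint 3: with t = 3 + u (0 < u < 1), one computes f(3 + u) = -u^4 - 13u^3 - 58u^2 - 105u - 60.
All 5 nonzero coefficients of this polynomial in u are negative; hence for u > 0 the value is a sum of negative terms (the constant -60 among them).
So f is strictly negative on (3, 4); no root exists in the interval.

No such root exists.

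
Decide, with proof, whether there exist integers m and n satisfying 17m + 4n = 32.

m = 0, n = 8

17 and 4 are coprime, so 17m + 4n ranges over all of ℤ.
Run the Euclidean algorithm on 17 and 4: 17 = 4·4 + 1, 4 = 4·1 + 0.
Working back up the chain: 1 = 17 − 4·4. So 17·1 + 4·(-4) = 1.
Times 32: 17·32 + 4·(-128) = 32, so (32, -128) solves it.
Shifting by a multiple of (4, −17) keeps it a solution: m = 32 − 8·4 = 0, n = -128 + 8·17 = 8.
Indeed 17·0 + 4·8 = 0 + 32 = 32.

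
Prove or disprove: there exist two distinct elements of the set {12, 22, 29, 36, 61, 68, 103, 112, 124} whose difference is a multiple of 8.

The pair (12, 36) works.

Reduce each element mod 8: 12↦4, 22↦6, 29↦5, 36↦4, 61↦5, 68↦4, 103↦7, 112↦0, 124↦4. The residue 4 repeats (at 12 and 36), and 36 − 12 = 24 = 3·8.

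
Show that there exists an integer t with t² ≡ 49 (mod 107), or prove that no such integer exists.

Take t = 100. Then 100² = 10000 = 93·107 + 49, so 100² ≡ 49 (mod 107).

t = 100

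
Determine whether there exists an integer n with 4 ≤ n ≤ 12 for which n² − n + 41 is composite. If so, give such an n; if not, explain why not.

The values for n = 4, 5, …, 12 are 53, 61, 71, 83, 97, 113, 131, 151, 173, and each of these is prime.
So no value in the range makes the expression composite.

No, no such integer n in that range exists.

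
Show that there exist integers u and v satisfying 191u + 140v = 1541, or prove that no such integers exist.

u = 11, v = -4

Since gcd(191, 140) = 1, every integer is an integer combination of 191 and 140.
Run the Euclidean algorithm on 191 and 140: 191 = 1·140 + 51, 140 = 2·51 + 38, 51 = 1·38 + 13, 38 = 2·13 + 12, 13 = 1·12 + 1, 12 = 12·1 + 0.
Back-substituting, 1 = 13 − 1·12 = 13 − (38 − 2·13) = −38 + 3·13 = −38 + 3·(51 − 1·38) = 3·51 − 4·38 = 3·51 − 4·(140 − 2·51) = −4·140 + 11·51 = −4·140 + 11·(191 − 1·140) = 11·191 − 15·140; that is, 191·11 + 140·(-15) = 1.
Multiplying through by 1541: u = 11·1541 = 16951, v = (-15)·1541 = -23115 is a solution.
The general solution is u = 16951 + 140k, v = -23115 − 191k; taking k = -121 gives the smaller pair u = 11, v = -4.
Indeed 191·11 + 140·(-4) = 2101 − 560 = 1541.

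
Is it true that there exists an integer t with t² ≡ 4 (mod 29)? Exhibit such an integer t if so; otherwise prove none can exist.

Take t = 27. Then 27² = 729 = 25·29 + 4, so 27² ≡ 4 (mod 29).

t = 27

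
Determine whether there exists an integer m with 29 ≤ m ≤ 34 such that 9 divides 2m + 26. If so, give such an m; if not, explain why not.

Try m = 32: 2·32 + 26 = 90 = 10·9, which is divisible by 9.

m = 32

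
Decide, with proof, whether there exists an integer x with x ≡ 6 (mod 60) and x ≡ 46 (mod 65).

x = 306

Here gcd(60, 65) = 5, and both 6 and 46 leave remainder 1 mod 5, so the system is consistent.
Step through x = 6, 6 + 60, 6 + 2·60, …: the values 6, 66, 126, 186, 246, 306 reduce mod 65 to 6, 1, 61, 56, 51, 46. The value 306 hits 46.
Verify: 306 = 5·60 + 6 and 306 = 4·65 + 46. ✓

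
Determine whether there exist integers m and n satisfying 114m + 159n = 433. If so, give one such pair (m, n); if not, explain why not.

There are no such integers.

Any value of 114m + 159n is a multiple of gcd(114, 159) = 3.
But 433 is not a multiple of 3 (it leaves remainder 1).
So the equation is unsolvable over ℤ.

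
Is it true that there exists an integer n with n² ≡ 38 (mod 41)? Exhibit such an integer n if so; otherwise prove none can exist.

There is no such integer.

Apply Euler's criterion with the prime 41: 38 is a quadratic residue iff 38^20 ≡ 1 (mod 41), and a non-residue iff it is ≡ −1.
Repeated squaring mod 41: 38^2 = 1444 ≡ 9; 38^4 ≡ 9² = 81 ≡ 40; 38^8 ≡ 40² = 1600 ≡ 1; 38^16 ≡ 1² = 1 ≡ 1.
Since 20 = 16 + 4, 38^20 ≡ 1 · 40; multiplying out mod 41: 1·40 = 40 ≡ 40. Thus 38^20 ≡ 40 ≡ −1 (mod 41).
By Euler's criterion 38 is a quadratic non-residue mod 41: no n satisfies n² ≡ 38 (mod 41).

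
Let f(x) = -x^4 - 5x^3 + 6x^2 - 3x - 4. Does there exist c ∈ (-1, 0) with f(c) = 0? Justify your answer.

Yes, such a c exists.

f(-1) = 9 and f(0) = -4, which have opposite signs.
Since f is a polynomial it is continuous on [-1, 0].
By the Intermediate Value Theorem f must vanish at some point of (-1, 0).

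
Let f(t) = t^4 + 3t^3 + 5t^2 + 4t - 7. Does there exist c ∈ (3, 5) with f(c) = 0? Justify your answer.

f(3) = 212 and f(5) = 1138, both positive, so a sign-change argument is unavailable; we show f keeps this sign on the whole interval.
Shift to the endpoint 3: with t = 3 + u (0 < u < 2), one computes f(3 + u) = u^4 + 15u^3 + 86u^2 + 223u + 212.
All 5 nonzero coefficients of this polynomial in u are positive; hence for u > 0 the value is a sum of positive terms (the constant 212 among them).
Therefore f(t) > 0 throughout (3, 5), and f has no zero there.

No such root exists.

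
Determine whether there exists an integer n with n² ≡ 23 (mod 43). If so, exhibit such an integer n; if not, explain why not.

n = 18

Take n = 18. Then 18² = 324 = 7·43 + 23, so 18² ≡ 23 (mod 43).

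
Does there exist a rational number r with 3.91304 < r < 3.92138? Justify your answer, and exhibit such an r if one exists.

r = 47/12

Multiplying by 12: 12·3.91304 = 46.95648 and 12·3.92138 = 47.05656, so the integer 47 lies strictly between them.
So r = 47/12 works: it is a ratio of integers, and dividing 12·3.91304 < 47 < 12·3.92138 through by 12 gives 3.91304 < 47/12 < 3.92138.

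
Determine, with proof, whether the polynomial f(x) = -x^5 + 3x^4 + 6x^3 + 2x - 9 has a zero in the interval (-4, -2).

f(-4) = 1391 and f(-2) = 19, both positive, so a sign-change argument is unavailable; we show f keeps this sign on the whole interval.
Substitute x = -2 − u, where 0 < u < 2 on the interval. Expanding, f(-2 − u) = u^5 + 13u^4 + 58u^3 + 116u^2 + 102u + 19.
All 6 nonzero coefficients of this polynomial in u are positive; hence for u > 0 the value is a sum of positive terms (the constant 19 among them).
Therefore f(x) > 0 throughout (-4, -2), and f has no zero there.

No such root exists.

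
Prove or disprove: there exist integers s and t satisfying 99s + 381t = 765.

s = 77, t = -18

Every value of 99s + 381t is a multiple of gcd(99, 381) = 3; since 3 ∣ 765, solutions exist.
Dividing through by 3 reduces the equation to 33s + 127t = 255.
Run the Euclidean algorithm on 127 and 33: 127 = 3·33 + 28, 33 = 1·28 + 5, 28 = 5·5 + 3, 5 = 1·3 + 2, 3 = 1·2 + 1, 2 = 2·1 + 0.
Back-substituting, 1 = 3 − 1·2 = 3 − (5 − 1·3) = −5 + 2·3 = −5 + 2·(28 − 5·5) = 2·28 − 11·5 = 2·28 − 11·(33 − 1·28) = −11·33 + 13·28 = −11·33 + 13·(127 − 3·33) = 13·127 − 50·33; that is, 33·(-50) + 127·13 = 1.
Multiplying through by 255: s = (-50)·255 = -12750, t = 13·255 = 3315 is a solution.
The general solution is s = -12750 + 127k, t = 3315 − 33k; taking k = 101 gives the smaller pair s = 77, t = -18.
Indeed 99·77 + 381·(-18) = 7623 − 6858 = 765.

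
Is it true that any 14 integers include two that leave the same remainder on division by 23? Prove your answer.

No, the set {75, 76, 77, 78, 79, 80, 81, 82, 83, 84, 85, 86, 87, 88} is a counterexample.

Consider the 14 integers 75, 76, …, 88. They lie in distinct residue classes modulo 23, since 14 ≤ 23.
So no two of them leave the same remainder on division by 23; the claim fails for this set.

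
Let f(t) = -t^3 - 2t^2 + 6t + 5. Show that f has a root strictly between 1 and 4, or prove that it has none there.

Yes, f has a root in the interval.

f(1) = 8 and f(4) = -67, which have opposite signs.
f is continuous everywhere (it is a polynomial), in particular on [1, 4].
By the Intermediate Value Theorem, f takes the value 0 somewhere in the open interval.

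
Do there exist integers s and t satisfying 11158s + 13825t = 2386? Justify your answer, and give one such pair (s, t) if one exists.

There are no such integers.

Any value of 11158s + 13825t is a multiple of gcd(11158, 13825) = 7.
However 2386 leaves remainder 6 on division by 7.
So the equation is unsolvable over ℤ.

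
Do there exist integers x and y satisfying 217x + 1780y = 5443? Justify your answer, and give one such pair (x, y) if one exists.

Since gcd(217, 1780) = 1, every integer is an integer combination of 217 and 1780.
Dividing repeatedly: 1780 = 8·217 + 44, 217 = 4·44 + 41, 44 = 1·41 + 3, 41 = 13·3 + 2, 3 = 1·2 + 1, 2 = 2·1 + 0.
Working back up the chain: 1 = 3 − 1·2 = 3 − (41 − 13·3) = −41 + 14·3 = −41 + 14·(44 − 1·41) = 14·44 − 15·41 = 14·44 − 15·(217 − 4·44) = −15·217 + 74·44 = −15·217 + 74·(1780 − 8·217) = 74·1780 − 607·217. So 217·(-607) + 1780·74 = 1.
Scaling by 5443 gives the particular solution (x, y) = (-3303901, 402782).
The general solution is x = -3303901 + 1780k, y = 402782 − 217k; taking k = 1857 gives the smaller pair x = 1559, y = -187.
Check: 217·1559 + 1780·(-187) = 338303 − 332860 = 5443. ✓

x = 1559, y = -187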